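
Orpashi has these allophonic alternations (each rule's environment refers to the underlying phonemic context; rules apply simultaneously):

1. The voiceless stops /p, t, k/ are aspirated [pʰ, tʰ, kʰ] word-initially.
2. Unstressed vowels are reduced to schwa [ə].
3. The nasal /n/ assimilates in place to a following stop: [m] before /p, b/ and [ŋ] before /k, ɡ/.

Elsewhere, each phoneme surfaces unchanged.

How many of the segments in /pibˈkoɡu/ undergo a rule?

3

Segments that undergo a rule: /p/ → [pʰ] (rule 1); /i/ → [ə] (rule 2); /u/ → [ə] (rule 2).
All other segments surface unchanged.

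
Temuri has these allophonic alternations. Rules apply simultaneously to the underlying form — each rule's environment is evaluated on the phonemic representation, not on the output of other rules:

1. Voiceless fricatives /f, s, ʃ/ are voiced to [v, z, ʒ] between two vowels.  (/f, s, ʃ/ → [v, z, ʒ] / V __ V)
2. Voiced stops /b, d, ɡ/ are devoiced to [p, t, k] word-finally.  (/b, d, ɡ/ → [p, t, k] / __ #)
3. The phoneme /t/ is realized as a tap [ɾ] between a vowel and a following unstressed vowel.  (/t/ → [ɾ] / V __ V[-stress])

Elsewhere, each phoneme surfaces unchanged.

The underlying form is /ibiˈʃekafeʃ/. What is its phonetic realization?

/i/ stays [i].
/b/ — between /i/ and /i/; rule 2 does not apply here → [b].
/i/ stays [i].
/ʃ/ (between /i/ and /e/): between two vowels, so rule 1 applies → [ʒ].
/e/ (between /ʃ/ and /k/) is unaffected → [e].
/k/ (between /e/ and /a/): no rule targets it → [k].
/a/ stays [a].
/f/ (between /a/ and /e/): between two vowels, so rule 1 applies → [v].
/e/ — not in any rule's target class → [e].
/ʃ/ — word-final; rule 1 does not apply here → [ʃ].

[ibiˈʒekaveʃ]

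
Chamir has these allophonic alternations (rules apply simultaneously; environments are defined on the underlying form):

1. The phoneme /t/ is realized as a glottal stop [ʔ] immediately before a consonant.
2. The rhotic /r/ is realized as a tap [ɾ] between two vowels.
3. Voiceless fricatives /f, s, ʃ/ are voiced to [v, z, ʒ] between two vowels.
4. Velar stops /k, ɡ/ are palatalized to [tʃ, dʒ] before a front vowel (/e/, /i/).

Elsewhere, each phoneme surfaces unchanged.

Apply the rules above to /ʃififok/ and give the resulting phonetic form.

[ʃivivok]

/ʃ/ — word-initial; rule 3 does not apply here → [ʃ].
/i/ (between /ʃ/ and /f/): no rule targets it → [i].
Rule 3 applies to /f/ (between /i/ and /i/: between two vowels) → [v].
/i/ (between /f/ and /f/): no rule targets it → [i].
/f/ (between /i/ and /o/) occurs between two vowels → [v] by rule 3.
/o/ (between /f/ and /k/): no rule targets it → [o].
/k/ (word-final) is in the target of rule 4 but the environment (before a front vowel) is not met → [k].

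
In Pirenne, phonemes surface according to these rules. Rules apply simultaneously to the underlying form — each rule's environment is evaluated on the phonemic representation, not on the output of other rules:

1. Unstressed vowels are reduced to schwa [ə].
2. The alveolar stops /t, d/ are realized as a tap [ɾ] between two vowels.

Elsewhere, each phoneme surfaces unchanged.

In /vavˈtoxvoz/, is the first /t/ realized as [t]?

Yes

/t/ (between /v/ and /o/): rule 2 targets it, but not between two vowels → unchanged [t].
The actual realization is [t], which matches [t].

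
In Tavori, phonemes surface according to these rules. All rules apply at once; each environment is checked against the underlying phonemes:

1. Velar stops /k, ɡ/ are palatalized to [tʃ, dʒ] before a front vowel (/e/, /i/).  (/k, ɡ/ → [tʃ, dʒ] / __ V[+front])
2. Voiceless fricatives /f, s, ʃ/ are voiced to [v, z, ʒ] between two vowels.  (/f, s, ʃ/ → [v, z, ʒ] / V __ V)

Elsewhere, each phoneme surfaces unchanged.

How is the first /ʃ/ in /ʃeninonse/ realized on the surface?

[ʃ]

/ʃ/ — word-initial; rule 2 does not apply here → [ʃ].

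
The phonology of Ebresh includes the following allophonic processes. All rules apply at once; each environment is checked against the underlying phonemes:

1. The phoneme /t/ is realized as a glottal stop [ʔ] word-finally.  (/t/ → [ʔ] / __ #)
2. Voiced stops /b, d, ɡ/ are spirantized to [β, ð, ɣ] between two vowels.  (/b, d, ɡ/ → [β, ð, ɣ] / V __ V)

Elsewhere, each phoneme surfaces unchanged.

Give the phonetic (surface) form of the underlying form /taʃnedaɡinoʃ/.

[taʃneðaɣinoʃ]

/t/ (word-initial) is in the target of rule 1 but the environment (word-finally) is not met → [t].
/a/ stays [a].
/ʃ/ stays [ʃ].
/n/ — not in any rule's target class → [n].
/e/ stays [e].
/d/ (between /e/ and /a/) occurs between two vowels → [ð] by rule 2.
/a/ (between /d/ and /ɡ/): no rule targets it → [a].
/ɡ/ — between /a/ and /i/, between two vowels — surfaces as [ɣ] (rule 2).
/i/ (between /ɡ/ and /n/): no rule targets it → [i].
/n/ (between /i/ and /o/) is unaffected → [n].
/o/ — not in any rule's target class → [o].
/ʃ/ (word-final) is unaffected → [ʃ].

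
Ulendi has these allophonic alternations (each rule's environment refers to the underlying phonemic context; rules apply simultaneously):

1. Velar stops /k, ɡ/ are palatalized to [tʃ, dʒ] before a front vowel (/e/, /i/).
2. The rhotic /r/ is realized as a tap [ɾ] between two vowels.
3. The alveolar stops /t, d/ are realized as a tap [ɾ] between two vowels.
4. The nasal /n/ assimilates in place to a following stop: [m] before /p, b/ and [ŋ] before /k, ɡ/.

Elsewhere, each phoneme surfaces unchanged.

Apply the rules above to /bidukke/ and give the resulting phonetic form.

[biɾuktʃe]

Rule 3 applies to /d/ (between /i/ and /u/: between two vowels) → [ɾ].
/k/ — between /u/ and /k/; rule 1 does not apply here → [k].
/k/ meets the environment for rule 1 (before a front vowel) → [tʃ].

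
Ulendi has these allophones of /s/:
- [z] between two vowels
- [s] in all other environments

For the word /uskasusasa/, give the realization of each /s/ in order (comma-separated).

Occurrence 1 (position 2): no conditioning environment matches → elsewhere allophone [s].
Occurrence 2 (position 5): between two vowels → [z].
Occurrence 3 (position 7): between two vowels → [z].
Occurrence 4 (position 9): between two vowels → [z].

[s], [z], [z], [z]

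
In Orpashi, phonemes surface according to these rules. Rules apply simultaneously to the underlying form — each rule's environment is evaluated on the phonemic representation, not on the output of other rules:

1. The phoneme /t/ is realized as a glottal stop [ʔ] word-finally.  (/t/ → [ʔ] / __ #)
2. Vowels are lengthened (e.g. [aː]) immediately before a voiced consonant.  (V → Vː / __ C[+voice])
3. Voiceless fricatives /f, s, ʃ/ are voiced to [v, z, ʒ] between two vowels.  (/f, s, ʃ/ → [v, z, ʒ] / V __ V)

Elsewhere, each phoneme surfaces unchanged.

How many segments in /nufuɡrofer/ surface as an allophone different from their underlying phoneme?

4

Segments that undergo a rule: /f/ → [v] (rule 3); /u/ → [uː] (rule 2); /f/ → [v] (rule 3); /e/ → [eː] (rule 2).
All other segments surface unchanged.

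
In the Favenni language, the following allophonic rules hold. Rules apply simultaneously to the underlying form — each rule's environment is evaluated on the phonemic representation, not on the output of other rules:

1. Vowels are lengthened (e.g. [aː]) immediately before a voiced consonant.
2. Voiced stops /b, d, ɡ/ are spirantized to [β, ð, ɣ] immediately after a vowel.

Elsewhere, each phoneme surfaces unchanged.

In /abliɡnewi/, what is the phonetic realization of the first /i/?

/i/ (between /l/ and /ɡ/) occurs before a voiced consonant → [iː] by rule 1.

[iː]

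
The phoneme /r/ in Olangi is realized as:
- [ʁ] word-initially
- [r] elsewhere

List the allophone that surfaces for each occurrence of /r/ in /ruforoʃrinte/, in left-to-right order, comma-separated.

Occurrence 1 (position 1): word-initially → [ʁ].
Occurrence 2 (position 5): no conditioning environment matches → elsewhere allophone [r].
Occurrence 3 (position 8): no conditioning environment matches → elsewhere allophone [r].

[ʁ], [r], [r]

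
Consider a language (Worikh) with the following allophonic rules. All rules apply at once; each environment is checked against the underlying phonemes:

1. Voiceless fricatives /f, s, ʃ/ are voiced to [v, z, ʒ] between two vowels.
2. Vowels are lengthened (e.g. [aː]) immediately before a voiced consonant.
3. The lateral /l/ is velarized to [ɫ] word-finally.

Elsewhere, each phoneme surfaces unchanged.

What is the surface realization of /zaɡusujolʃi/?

/z/ (word-initial) is unaffected → [z].
Rule 2 applies to /a/ (between /z/ and /ɡ/: before a voiced consonant) → [aː].
/ɡ/ stays [ɡ].
/u/ (between /ɡ/ and /s/): rule 2 targets it, but not before a voiced consonant → unchanged [u].
/s/ (between /u/ and /u/) occurs between two vowels → [z] by rule 1.
/u/ — between /s/ and /j/, before a voiced consonant — surfaces as [uː] (rule 2).
/j/ (between /u/ and /o/): no rule targets it → [j].
/o/ — between /j/ and /l/, before a voiced consonant — surfaces as [oː] (rule 2).
/l/ (between /o/ and /ʃ/) fails the environment for rule 3, so it stays [l].
/ʃ/ (between /l/ and /i/): rule 1 targets it, but not between two vowels → unchanged [ʃ].
/i/ (word-final) fails the environment for rule 2, so it stays [i].

[zaːɡuzuːjoːlʃi]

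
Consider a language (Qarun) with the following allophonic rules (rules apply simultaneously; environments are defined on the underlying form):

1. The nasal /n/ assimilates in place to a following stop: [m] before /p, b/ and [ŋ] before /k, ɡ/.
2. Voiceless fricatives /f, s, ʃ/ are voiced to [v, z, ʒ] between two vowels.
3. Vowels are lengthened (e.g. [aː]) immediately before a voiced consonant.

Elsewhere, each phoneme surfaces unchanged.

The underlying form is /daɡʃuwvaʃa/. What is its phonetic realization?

/d/ (word-initial) is unaffected → [d].
/a/ (between /d/ and /ɡ/) occurs before a voiced consonant → [aː] by rule 3.
/ɡ/ (between /a/ and /ʃ/) is unaffected → [ɡ].
/ʃ/ — between /ɡ/ and /u/; rule 2 does not apply here → [ʃ].
/u/ — between /ʃ/ and /w/, before a voiced consonant — surfaces as [uː] (rule 3).
/w/ (between /u/ and /v/): no rule targets it → [w].
/v/ (between /w/ and /a/): no rule targets it → [v].
/a/ (between /v/ and /ʃ/) is in the target of rule 3 but the environment (before a voiced consonant) is not met → [a].
/ʃ/ — between /a/ and /a/, between two vowels — surfaces as [ʒ] (rule 2).
/a/ — word-final; rule 3 does not apply here → [a].

[daːɡʃuːwvaʒa]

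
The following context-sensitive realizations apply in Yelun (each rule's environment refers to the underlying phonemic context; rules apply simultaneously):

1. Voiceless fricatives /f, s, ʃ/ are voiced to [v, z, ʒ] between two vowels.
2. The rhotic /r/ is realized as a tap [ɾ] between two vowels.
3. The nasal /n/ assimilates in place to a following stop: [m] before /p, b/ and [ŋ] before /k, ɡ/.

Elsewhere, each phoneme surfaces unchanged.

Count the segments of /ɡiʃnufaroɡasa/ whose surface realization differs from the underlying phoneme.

3

Segments that undergo a rule: /f/ → [v] (rule 1); /r/ → [ɾ] (rule 2); /s/ → [z] (rule 1).
All other segments surface unchanged.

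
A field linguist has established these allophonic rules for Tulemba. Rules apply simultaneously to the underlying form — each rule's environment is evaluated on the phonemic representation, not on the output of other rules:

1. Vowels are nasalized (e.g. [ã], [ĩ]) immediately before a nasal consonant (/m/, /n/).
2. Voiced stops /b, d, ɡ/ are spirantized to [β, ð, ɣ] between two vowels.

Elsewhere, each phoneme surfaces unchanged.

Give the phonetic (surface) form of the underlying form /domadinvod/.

[dõmaðĩnvod]

/d/ (word-initial) fails the environment for rule 2, so it stays [d].
Rule 1 applies to /o/ (between /d/ and /m/: before a nasal consonant) → [õ].
/m/ stays [m].
/a/ (between /m/ and /d/) fails the environment for rule 1, so it stays [a].
/d/ (between /a/ and /i/) occurs between two vowels → [ð] by rule 2.
/i/ meets the environment for rule 1 (before a nasal consonant) → [ĩ].
/n/ (between /i/ and /v/) is unaffected → [n].
/v/ (between /n/ and /o/): no rule targets it → [v].
/o/ (between /v/ and /d/): rule 1 targets it, but not before a nasal consonant → unchanged [o].
/d/ — word-final; rule 2 does not apply here → [d].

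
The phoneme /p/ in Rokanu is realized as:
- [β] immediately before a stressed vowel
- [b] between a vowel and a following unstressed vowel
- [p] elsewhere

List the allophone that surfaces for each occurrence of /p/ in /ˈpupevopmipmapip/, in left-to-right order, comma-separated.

Occurrence 1 (position 1): immediately before a stressed vowel → [β].
Occurrence 2 (position 3): between a vowel and a following unstressed vowel → [b].
Occurrence 3 (position 7): no conditioning environment matches → elsewhere allophone [p].
Occurrence 4 (position 10): no conditioning environment matches → elsewhere allophone [p].
Occurrence 5 (position 13): between a vowel and a following unstressed vowel → [b].
Occurrence 6 (position 15): no conditioning environment matches → elsewhere allophone [p].

[β], [b], [p], [p], [b], [p]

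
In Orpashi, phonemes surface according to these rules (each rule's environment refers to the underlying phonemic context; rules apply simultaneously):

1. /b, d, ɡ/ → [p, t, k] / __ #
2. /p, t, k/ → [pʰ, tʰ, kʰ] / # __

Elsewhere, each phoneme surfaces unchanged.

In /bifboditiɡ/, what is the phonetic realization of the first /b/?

[b]

/b/ — word-initial; rule 1 does not apply here → [b].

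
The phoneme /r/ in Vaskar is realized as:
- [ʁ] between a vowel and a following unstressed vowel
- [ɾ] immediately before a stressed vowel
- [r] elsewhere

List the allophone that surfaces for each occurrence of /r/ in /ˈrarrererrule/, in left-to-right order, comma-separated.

Occurrence 1 (position 1): immediately before a stressed vowel → [ɾ].
Occurrence 2 (position 3): no conditioning environment matches → elsewhere allophone [r].
Occurrence 3 (position 4): no conditioning environment matches → elsewhere allophone [r].
Occurrence 4 (position 6): between a vowel and a following unstressed vowel → [ʁ].
Occurrence 5 (position 8): no conditioning environment matches → elsewhere allophone [r].
Occurrence 6 (position 9): no conditioning environment matches → elsewhere allophone [r].

[ɾ], [r], [r], [ʁ], [r], [r]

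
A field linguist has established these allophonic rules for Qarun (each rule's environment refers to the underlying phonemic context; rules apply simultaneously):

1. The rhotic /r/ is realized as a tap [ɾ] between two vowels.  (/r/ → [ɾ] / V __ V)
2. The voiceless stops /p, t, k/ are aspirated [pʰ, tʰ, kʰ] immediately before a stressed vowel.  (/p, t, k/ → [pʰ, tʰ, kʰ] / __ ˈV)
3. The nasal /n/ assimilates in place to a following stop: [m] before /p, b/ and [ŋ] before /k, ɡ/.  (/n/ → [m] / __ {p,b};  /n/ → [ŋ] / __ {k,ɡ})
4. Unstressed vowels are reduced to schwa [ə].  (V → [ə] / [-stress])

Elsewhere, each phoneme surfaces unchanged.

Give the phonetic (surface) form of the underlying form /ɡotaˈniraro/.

/ɡ/ (word-initial) is unaffected → [ɡ].
/o/ — between /ɡ/ and /t/, in an unstressed syllable — surfaces as [ə] (rule 4).
/t/ (between /o/ and /a/): rule 2 targets it, but not immediately before a stressed vowel → unchanged [t].
/a/ — between /t/ and /n/, in an unstressed syllable — surfaces as [ə] (rule 4).
/n/ (between /a/ and /i/) fails the environment for rule 3, so it stays [n].
/i/ (between /n/ and /r/): rule 4 targets it, but not in an unstressed syllable → unchanged [i].
/r/ — between /i/ and /a/, between two vowels — surfaces as [ɾ] (rule 1).
Rule 4 applies to /a/ (between /r/ and /r/: in an unstressed syllable) → [ə].
/r/ (between /a/ and /o/) occurs between two vowels → [ɾ] by rule 1.
Rule 4 applies to /o/ (word-final: in an unstressed syllable) → [ə].

[ɡətəˈniɾəɾə]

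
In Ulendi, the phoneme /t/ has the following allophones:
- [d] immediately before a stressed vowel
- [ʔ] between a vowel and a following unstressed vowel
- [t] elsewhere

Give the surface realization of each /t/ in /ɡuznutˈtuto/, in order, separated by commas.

Occurrence 1 (position 6): no conditioning environment matches → elsewhere allophone [t].
Occurrence 2 (position 7): immediately before a stressed vowel → [d].
Occurrence 3 (position 9): between a vowel and a following unstressed vowel → [ʔ].

[t], [d], [ʔ]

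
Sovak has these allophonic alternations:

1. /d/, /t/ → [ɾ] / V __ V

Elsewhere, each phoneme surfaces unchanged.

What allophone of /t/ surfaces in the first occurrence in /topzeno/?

/t/ (word-initial) is in the target of rule 1 but the environment (between two vowels) is not met → [t].

[t]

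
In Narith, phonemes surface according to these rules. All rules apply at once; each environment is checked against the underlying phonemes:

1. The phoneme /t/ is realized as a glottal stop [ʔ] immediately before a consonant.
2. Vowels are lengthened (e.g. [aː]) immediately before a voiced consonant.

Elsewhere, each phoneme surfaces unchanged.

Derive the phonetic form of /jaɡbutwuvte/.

/a/ (between /j/ and /ɡ/): before a voiced consonant, so rule 2 applies → [aː].
/u/ (between /b/ and /t/) fails the environment for rule 2, so it stays [u].
/t/ meets the environment for rule 1 (immediately before a consonant) → [ʔ].
/u/ (between /w/ and /v/): before a voiced consonant, so rule 2 applies → [uː].
/t/ (between /v/ and /e/) fails the environment for rule 1, so it stays [t].
/e/ (word-final): rule 2 targets it, but not before a voiced consonant → unchanged [e].

[jaːɡbuʔwuːvte]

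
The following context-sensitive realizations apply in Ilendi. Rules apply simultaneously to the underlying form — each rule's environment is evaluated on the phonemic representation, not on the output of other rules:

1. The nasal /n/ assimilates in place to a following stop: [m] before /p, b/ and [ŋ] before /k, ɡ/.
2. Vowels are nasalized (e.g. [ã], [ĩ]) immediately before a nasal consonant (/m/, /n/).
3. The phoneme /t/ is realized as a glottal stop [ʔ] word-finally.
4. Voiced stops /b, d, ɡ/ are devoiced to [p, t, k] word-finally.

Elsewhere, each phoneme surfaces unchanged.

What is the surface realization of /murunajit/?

[murũnajiʔ]

/m/ stays [m].
/u/ (between /m/ and /r/) fails the environment for rule 2, so it stays [u].
/r/ (between /u/ and /u/): no rule targets it → [r].
/u/ — between /r/ and /n/, before a nasal consonant — surfaces as [ũ] (rule 2).
/n/ (between /u/ and /a/) is in the target of rule 1 but the environment (before a labial or velar stop) is not met → [n].
/a/ — between /n/ and /j/; rule 2 does not apply here → [a].
/j/ — not in any rule's target class → [j].
/i/ — between /j/ and /t/; rule 2 does not apply here → [i].
/t/ (word-final) occurs word-finally → [ʔ] by rule 3.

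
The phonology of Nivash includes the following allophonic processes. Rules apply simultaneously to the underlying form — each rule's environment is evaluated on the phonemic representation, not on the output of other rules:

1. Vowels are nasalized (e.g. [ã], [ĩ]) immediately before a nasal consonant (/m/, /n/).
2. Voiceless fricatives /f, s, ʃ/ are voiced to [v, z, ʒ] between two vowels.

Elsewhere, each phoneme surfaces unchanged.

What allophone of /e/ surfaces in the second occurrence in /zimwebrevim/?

[e]

/e/ (between /r/ and /v/) fails the environment for rule 1, so it stays [e].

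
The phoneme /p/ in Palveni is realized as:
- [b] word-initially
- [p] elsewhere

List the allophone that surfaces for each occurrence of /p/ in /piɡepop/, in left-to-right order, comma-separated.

Occurrence 1 (position 1): word-initially → [b].
Occurrence 2 (position 5): no conditioning environment matches → elsewhere allophone [p].
Occurrence 3 (position 7): no conditioning environment matches → elsewhere allophone [p].

[b], [p], [p]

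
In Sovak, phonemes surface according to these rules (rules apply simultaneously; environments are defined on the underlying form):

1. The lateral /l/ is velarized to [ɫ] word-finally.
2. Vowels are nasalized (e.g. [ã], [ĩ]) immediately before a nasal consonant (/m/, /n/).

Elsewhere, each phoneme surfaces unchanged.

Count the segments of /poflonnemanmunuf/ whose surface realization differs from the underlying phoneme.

Segments that undergo a rule: /o/ → [õ] (rule 2); /e/ → [ẽ] (rule 2); /a/ → [ã] (rule 2); /u/ → [ũ] (rule 2).
All other segments surface unchanged.

4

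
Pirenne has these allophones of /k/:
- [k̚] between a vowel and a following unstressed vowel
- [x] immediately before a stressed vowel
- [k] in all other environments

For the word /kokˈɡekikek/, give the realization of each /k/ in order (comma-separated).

Occurrence 1 (position 1): no conditioning environment matches → elsewhere allophone [k].
Occurrence 2 (position 3): no conditioning environment matches → elsewhere allophone [k].
Occurrence 3 (position 6): between a vowel and a following unstressed vowel → [k̚].
Occurrence 4 (position 8): between a vowel and a following unstressed vowel → [k̚].
Occurrence 5 (position 10): no conditioning environment matches → elsewhere allophone [k].

[k], [k], [k̚], [k̚], [k]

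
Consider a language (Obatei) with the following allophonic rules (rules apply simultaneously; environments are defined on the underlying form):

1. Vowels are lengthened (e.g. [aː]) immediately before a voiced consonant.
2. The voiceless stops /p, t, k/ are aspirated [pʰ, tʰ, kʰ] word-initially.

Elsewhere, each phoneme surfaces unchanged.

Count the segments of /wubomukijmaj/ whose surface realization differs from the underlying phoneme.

Segments that undergo a rule: /u/ → [uː] (rule 1); /o/ → [oː] (rule 1); /i/ → [iː] (rule 1); /a/ → [aː] (rule 1).
All other segments surface unchanged.

4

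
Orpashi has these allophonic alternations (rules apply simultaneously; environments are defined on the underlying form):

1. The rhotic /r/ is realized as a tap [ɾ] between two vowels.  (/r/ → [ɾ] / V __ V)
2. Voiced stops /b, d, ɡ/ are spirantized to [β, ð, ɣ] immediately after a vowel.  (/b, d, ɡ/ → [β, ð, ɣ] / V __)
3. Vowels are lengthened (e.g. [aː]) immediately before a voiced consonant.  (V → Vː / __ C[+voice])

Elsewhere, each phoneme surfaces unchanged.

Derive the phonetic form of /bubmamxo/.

/b/ — word-initial; rule 2 does not apply here → [b].
/u/ — between /b/ and /b/, before a voiced consonant — surfaces as [uː] (rule 3).
/b/ (between /u/ and /m/) occurs immediately after a vowel → [β] by rule 2.
/m/ stays [m].
/a/ (between /m/ and /m/): before a voiced consonant, so rule 3 applies → [aː].
/m/ — not in any rule's target class → [m].
/x/ stays [x].
/o/ (word-final) is in the target of rule 3 but the environment (before a voiced consonant) is not met → [o].

[buːβmaːmxo]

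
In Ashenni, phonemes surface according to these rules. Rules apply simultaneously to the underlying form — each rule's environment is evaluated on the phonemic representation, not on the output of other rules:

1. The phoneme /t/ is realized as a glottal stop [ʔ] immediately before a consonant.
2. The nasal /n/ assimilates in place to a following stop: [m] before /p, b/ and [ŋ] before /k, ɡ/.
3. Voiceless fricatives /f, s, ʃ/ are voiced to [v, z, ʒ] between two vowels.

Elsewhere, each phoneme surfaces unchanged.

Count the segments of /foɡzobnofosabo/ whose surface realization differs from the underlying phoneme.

Segments that undergo a rule: /f/ → [v] (rule 3); /s/ → [z] (rule 3).
All other segments surface unchanged.

2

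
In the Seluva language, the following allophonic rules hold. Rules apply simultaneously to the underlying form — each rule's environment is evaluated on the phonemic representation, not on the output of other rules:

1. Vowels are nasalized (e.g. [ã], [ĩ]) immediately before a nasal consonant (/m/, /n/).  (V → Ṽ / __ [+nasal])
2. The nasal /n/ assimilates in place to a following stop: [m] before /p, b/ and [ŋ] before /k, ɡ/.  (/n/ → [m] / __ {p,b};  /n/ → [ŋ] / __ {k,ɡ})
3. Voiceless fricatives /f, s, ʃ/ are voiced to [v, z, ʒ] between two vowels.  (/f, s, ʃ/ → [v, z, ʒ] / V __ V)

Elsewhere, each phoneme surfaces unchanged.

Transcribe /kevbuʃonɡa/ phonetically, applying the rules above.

[kevbuʒõŋɡa]

/k/ (word-initial): no rule targets it → [k].
/e/ (between /k/ and /v/): rule 1 targets it, but not before a nasal consonant → unchanged [e].
/v/ (between /e/ and /b/): no rule targets it → [v].
/b/ (between /v/ and /u/): no rule targets it → [b].
/u/ — between /b/ and /ʃ/; rule 1 does not apply here → [u].
/ʃ/ (between /u/ and /o/) occurs between two vowels → [ʒ] by rule 3.
/o/ (between /ʃ/ and /n/): before a nasal consonant, so rule 1 applies → [õ].
/n/ — between /o/ and /ɡ/, before a labial or velar stop — surfaces as [ŋ] (rule 2).
/ɡ/ (between /n/ and /a/) is unaffected → [ɡ].
/a/ — word-final; rule 1 does not apply here → [a].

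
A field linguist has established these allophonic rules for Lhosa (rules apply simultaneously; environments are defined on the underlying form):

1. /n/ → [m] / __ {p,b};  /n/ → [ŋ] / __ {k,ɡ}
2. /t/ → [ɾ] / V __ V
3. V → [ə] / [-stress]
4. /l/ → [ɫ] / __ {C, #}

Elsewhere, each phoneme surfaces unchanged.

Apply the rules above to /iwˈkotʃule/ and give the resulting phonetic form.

[əwˈkotʃələ]

/i/ meets the environment for rule 3 (in an unstressed syllable) → [ə].
/w/ stays [w].
/k/ stays [k].
/o/ (between /k/ and /t/): rule 3 targets it, but not in an unstressed syllable → unchanged [o].
/t/ — between /o/ and /ʃ/; rule 2 does not apply here → [t].
/ʃ/ — not in any rule's target class → [ʃ].
/u/ meets the environment for rule 3 (in an unstressed syllable) → [ə].
/l/ (between /u/ and /e/): rule 4 targets it, but not word-finally or immediately before a consonant → unchanged [l].
Rule 3 applies to /e/ (word-final: in an unstressed syllable) → [ə].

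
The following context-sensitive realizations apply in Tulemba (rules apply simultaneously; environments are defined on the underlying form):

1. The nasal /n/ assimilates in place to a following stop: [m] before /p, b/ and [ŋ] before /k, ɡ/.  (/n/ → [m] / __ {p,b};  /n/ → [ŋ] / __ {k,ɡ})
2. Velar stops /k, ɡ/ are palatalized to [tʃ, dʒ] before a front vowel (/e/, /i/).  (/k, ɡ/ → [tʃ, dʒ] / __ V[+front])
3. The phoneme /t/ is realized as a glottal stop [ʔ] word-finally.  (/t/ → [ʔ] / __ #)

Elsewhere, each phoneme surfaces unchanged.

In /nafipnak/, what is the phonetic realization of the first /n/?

/n/ (word-initial) is in the target of rule 1 but the environment (before a labial or velar stop) is not met → [n].

[n]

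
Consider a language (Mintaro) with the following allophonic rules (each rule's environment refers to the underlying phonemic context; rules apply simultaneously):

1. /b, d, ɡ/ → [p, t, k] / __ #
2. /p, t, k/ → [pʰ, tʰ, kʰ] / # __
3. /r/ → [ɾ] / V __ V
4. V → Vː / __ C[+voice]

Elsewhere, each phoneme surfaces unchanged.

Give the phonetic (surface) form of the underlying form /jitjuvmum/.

[jitjuːvmuːm]

/j/ stays [j].
/i/ — between /j/ and /t/; rule 4 does not apply here → [i].
/t/ (between /i/ and /j/): rule 2 targets it, but not word-initially → unchanged [t].
/j/ stays [j].
/u/ — between /j/ and /v/, before a voiced consonant — surfaces as [uː] (rule 4).
/v/ stays [v].
/m/ — not in any rule's target class → [m].
/u/ — between /m/ and /m/, before a voiced consonant — surfaces as [uː] (rule 4).
/m/ — not in any rule's target class → [m].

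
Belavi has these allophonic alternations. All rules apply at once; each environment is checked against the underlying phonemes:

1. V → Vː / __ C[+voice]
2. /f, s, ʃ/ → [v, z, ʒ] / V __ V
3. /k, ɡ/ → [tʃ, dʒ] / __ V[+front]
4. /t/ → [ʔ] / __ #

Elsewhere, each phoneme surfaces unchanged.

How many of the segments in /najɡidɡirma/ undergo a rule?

Segments that undergo a rule: /a/ → [aː] (rule 1); /ɡ/ → [dʒ] (rule 3); /i/ → [iː] (rule 1); /ɡ/ → [dʒ] (rule 3); /i/ → [iː] (rule 1).
All other segments surface unchanged.

5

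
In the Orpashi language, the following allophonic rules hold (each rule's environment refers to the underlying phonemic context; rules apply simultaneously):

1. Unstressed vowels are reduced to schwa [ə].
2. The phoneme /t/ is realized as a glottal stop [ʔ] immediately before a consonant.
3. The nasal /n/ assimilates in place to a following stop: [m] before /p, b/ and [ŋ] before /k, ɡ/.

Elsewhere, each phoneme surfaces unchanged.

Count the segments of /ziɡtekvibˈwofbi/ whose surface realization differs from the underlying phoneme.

4

Segments that undergo a rule: /i/ → [ə] (rule 1); /e/ → [ə] (rule 1); /i/ → [ə] (rule 1); /i/ → [ə] (rule 1).
All other segments surface unchanged.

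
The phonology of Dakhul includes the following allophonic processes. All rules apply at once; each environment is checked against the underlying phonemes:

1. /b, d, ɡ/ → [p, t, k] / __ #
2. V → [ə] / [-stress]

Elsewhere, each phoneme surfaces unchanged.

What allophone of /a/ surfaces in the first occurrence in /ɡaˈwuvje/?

Rule 2 applies to /a/ (between /ɡ/ and /w/: in an unstressed syllable) → [ə].

[ə]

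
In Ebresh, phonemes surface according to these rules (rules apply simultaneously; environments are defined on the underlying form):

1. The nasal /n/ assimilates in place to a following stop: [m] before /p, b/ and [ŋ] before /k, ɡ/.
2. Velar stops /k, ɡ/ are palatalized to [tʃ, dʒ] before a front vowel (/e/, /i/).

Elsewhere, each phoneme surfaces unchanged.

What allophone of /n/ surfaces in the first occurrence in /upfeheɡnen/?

[n]

/n/ (between /ɡ/ and /e/) is in the target of rule 1 but the environment (before a labial or velar stop) is not met → [n].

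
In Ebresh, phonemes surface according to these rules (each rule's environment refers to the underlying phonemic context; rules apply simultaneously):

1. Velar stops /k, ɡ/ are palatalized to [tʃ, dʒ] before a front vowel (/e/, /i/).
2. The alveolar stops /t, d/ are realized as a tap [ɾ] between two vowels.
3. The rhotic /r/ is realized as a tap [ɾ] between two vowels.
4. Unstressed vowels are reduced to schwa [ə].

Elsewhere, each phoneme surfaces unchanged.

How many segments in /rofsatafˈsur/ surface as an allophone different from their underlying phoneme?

4

Segments that undergo a rule: /o/ → [ə] (rule 4); /a/ → [ə] (rule 4); /t/ → [ɾ] (rule 2); /a/ → [ə] (rule 4).
All other segments surface unchanged.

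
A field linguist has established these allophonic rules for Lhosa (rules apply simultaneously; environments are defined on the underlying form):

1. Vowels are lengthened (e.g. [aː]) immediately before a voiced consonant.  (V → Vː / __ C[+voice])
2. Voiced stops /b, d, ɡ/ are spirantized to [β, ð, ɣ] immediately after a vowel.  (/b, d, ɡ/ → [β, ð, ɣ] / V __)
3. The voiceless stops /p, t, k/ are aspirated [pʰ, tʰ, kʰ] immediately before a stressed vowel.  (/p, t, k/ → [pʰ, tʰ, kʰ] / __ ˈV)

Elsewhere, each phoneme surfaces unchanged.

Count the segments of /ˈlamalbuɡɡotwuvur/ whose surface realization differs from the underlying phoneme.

6

Segments that undergo a rule: /a/ → [aː] (rule 1); /a/ → [aː] (rule 1); /u/ → [uː] (rule 1); /ɡ/ → [ɣ] (rule 2); /u/ → [uː] (rule 1); /u/ → [uː] (rule 1).
All other segments surface unchanged.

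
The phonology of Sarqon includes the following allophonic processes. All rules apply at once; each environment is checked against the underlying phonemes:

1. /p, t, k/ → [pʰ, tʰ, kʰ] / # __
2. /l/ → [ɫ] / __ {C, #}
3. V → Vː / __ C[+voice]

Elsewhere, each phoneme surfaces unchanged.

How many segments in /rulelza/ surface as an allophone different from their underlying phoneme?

3

Segments that undergo a rule: /u/ → [uː] (rule 3); /e/ → [eː] (rule 3); /l/ → [ɫ] (rule 2).
All other segments surface unchanged.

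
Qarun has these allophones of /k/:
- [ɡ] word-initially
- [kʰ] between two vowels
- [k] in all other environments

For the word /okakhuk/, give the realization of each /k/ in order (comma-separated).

Occurrence 1 (position 2): between two vowels → [kʰ].
Occurrence 2 (position 4): no conditioning environment matches → elsewhere allophone [k].
Occurrence 3 (position 7): no conditioning environment matches → elsewhere allophone [k].

[kʰ], [k], [k]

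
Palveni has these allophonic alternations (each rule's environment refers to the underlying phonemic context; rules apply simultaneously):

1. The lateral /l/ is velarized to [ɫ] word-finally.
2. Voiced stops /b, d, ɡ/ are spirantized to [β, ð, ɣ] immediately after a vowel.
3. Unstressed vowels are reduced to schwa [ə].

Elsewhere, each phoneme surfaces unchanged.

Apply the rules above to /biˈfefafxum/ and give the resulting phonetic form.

[bəˈfefəfxəm]

/b/ — word-initial; rule 2 does not apply here → [b].
Rule 3 applies to /i/ (between /b/ and /f/: in an unstressed syllable) → [ə].
/f/ (between /i/ and /e/): no rule targets it → [f].
/e/ (between /f/ and /f/): rule 3 targets it, but not in an unstressed syllable → unchanged [e].
/f/ (between /e/ and /a/) is unaffected → [f].
/a/ (between /f/ and /f/): in an unstressed syllable, so rule 3 applies → [ə].
/f/ stays [f].
/x/ (between /f/ and /u/): no rule targets it → [x].
/u/ meets the environment for rule 3 (in an unstressed syllable) → [ə].
/m/ — not in any rule's target class → [m].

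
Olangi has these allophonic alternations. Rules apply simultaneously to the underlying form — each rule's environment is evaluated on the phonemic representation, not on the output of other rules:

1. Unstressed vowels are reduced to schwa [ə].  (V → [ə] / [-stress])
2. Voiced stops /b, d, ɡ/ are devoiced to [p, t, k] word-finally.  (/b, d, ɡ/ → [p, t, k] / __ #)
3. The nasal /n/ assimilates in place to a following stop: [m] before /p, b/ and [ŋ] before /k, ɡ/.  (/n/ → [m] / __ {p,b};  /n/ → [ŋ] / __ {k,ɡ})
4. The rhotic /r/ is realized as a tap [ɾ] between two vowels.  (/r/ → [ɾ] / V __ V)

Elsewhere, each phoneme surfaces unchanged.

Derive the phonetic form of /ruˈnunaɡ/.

/r/ — word-initial; rule 4 does not apply here → [r].
/u/ — between /r/ and /n/, in an unstressed syllable — surfaces as [ə] (rule 1).
/n/ — between /u/ and /u/; rule 3 does not apply here → [n].
/u/ — between /n/ and /n/; rule 1 does not apply here → [u].
/n/ — between /u/ and /a/; rule 3 does not apply here → [n].
/a/ (between /n/ and /ɡ/): in an unstressed syllable, so rule 1 applies → [ə].
Rule 2 applies to /ɡ/ (word-final: word-finally) → [k].

[rəˈnunək]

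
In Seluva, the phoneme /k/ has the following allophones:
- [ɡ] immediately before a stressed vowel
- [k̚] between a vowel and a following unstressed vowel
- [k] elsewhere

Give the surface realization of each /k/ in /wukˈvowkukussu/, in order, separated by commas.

Occurrence 1 (position 3): no conditioning environment matches → elsewhere allophone [k].
Occurrence 2 (position 7): no conditioning environment matches → elsewhere allophone [k].
Occurrence 3 (position 9): between a vowel and a following unstressed vowel → [k̚].

[k], [k], [k̚]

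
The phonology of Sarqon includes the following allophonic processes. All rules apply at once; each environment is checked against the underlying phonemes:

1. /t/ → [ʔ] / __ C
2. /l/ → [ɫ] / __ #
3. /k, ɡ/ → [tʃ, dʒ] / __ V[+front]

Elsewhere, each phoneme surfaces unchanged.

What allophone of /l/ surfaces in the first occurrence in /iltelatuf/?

[l]

/l/ (between /i/ and /t/): rule 2 targets it, but not word-finally → unchanged [l].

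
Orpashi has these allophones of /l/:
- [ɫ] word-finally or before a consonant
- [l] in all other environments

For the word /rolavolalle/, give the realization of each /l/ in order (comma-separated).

Occurrence 1 (position 3): no conditioning environment matches → elsewhere allophone [l].
Occurrence 2 (position 7): no conditioning environment matches → elsewhere allophone [l].
Occurrence 3 (position 9): word-finally or before a consonant → [ɫ].
Occurrence 4 (position 10): no conditioning environment matches → elsewhere allophone [l].

[l], [l], [ɫ], [l]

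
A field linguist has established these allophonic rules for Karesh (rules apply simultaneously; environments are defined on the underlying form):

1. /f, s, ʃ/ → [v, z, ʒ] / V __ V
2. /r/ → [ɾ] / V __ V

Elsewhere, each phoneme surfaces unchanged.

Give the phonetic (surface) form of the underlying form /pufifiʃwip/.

[puviviʃwip]

/p/ — not in any rule's target class → [p].
/u/ stays [u].
Rule 1 applies to /f/ (between /u/ and /i/: between two vowels) → [v].
/i/ — not in any rule's target class → [i].
/f/ (between /i/ and /i/): between two vowels, so rule 1 applies → [v].
/i/ (between /f/ and /ʃ/): no rule targets it → [i].
/ʃ/ (between /i/ and /w/) fails the environment for rule 1, so it stays [ʃ].
/w/ (between /ʃ/ and /i/) is unaffected → [w].
/i/ stays [i].
/p/ — not in any rule's target class → [p].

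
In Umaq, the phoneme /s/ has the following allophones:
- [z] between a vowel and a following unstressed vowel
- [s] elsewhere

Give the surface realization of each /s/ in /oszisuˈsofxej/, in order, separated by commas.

Occurrence 1 (position 2): no conditioning environment matches → elsewhere allophone [s].
Occurrence 2 (position 5): between a vowel and a following unstressed vowel → [z].
Occurrence 3 (position 7): no conditioning environment matches → elsewhere allophone [s].

[s], [z], [s]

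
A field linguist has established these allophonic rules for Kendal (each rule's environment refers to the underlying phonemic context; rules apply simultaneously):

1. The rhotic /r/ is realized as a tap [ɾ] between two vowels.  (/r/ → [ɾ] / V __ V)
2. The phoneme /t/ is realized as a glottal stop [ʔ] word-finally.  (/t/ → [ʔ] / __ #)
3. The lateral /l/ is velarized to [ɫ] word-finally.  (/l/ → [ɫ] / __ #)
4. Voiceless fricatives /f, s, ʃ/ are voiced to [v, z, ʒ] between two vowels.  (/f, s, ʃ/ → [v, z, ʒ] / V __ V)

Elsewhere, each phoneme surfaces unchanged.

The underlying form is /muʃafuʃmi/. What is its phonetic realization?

[muʒavuʃmi]

/m/ — not in any rule's target class → [m].
/u/ — not in any rule's target class → [u].
Rule 4 applies to /ʃ/ (between /u/ and /a/: between two vowels) → [ʒ].
/a/ stays [a].
Rule 4 applies to /f/ (between /a/ and /u/: between two vowels) → [v].
/u/ — not in any rule's target class → [u].
/ʃ/ (between /u/ and /m/) is in the target of rule 4 but the environment (between two vowels) is not met → [ʃ].
/m/ — not in any rule's target class → [m].
/i/ stays [i].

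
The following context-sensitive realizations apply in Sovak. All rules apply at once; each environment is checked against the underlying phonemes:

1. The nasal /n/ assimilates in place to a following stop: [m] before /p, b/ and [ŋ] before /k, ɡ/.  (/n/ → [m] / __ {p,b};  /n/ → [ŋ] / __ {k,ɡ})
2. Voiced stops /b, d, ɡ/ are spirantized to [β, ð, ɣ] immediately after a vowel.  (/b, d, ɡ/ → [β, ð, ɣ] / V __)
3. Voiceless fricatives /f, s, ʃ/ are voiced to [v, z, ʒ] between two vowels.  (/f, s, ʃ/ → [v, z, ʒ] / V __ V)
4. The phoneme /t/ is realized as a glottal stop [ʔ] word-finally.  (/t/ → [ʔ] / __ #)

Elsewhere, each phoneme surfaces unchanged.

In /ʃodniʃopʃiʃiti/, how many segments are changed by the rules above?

Segments that undergo a rule: /d/ → [ð] (rule 2); /ʃ/ → [ʒ] (rule 3); /ʃ/ → [ʒ] (rule 3).
All other segments surface unchanged.

3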